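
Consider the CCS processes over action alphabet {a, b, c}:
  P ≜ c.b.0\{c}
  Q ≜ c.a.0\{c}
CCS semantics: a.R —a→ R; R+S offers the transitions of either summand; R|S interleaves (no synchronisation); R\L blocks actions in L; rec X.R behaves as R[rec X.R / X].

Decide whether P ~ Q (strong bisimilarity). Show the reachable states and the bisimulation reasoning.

NO

Reachable graph of P (3 states):
  s0 = c.b.0\{c} :: -c-> s1
  s1 = b.0\{c} :: -b-> s2
  s2 = 0\{c} :: stopped
Reachable graph of Q (3 states):
  t0 = c.a.0\{c} :: -c-> t1
  t1 = a.0\{c} :: -a-> t2
  t2 = 0\{c} :: stopped
Bisimilarity quotient blocks:
  B0 = {s0}
  B1 = {s1}
  B2 = {s2, t2}
  B3 = {t0}
  B4 = {t1}
s0 ∈ B0, t0 ∈ B3 → different blocks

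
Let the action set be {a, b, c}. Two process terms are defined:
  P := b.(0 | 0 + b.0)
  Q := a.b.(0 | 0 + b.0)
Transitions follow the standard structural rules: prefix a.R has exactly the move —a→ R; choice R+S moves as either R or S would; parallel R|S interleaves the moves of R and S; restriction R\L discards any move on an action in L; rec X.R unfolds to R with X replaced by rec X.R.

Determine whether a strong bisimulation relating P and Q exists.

not bisimilar

P's transition system — 3 states:
  u0 = b.(0 | 0 + b.0) → —b→ u1
  u1 = 0 | 0 + b.0 → —b→ u2
  u2 = 0 → deadlocked
Q's transition system — 4 states:
  v0 = a.b.(0 | 0 + b.0) → —a→ v1
  v1 = b.(0 | 0 + b.0) → —b→ v2
  v2 = 0 | 0 + b.0 → —b→ v3
  v3 = 0 → deadlocked
Partition-refinement fixed point:
  B0 = {u0, v1}
  B1 = {u1, v2}
  B2 = {u2, v3}
  B3 = {v0}
u0 ∈ B0, v0 ∈ B3 → different blocks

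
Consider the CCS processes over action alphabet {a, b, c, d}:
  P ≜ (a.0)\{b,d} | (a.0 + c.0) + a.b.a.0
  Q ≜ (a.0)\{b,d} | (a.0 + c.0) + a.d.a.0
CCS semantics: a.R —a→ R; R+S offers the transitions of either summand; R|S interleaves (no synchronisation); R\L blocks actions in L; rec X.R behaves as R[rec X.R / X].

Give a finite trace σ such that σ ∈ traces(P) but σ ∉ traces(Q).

LTS(P): 7 reachable states
  p0 = (a.0)\{b,d} | (a.0 + c.0) + a.b.a.0 | ··a··> p1, ··a··> p2, ··a··> p3, ··c··> p1
  p1 = (a.0)\{b,d} | 0 | ··a··> p4
  p2 = 0\{b,d} | (a.0 + c.0) | ··a··> p4, ··c··> p4
  p3 = b.a.0 | ··b··> p5
  p4 = 0\{b,d} | 0 | stopped
  p5 = a.0 | ··a··> p6
  p6 = 0 | stopped
LTS(Q): 7 reachable states
  q0 = (a.0)\{b,d} | (a.0 + c.0) + a.d.a.0 | ··a··> q1, ··a··> q2, ··a··> q3, ··c··> q1
  q1 = (a.0)\{b,d} | 0 | ··a··> q4
  q2 = 0\{b,d} | (a.0 + c.0) | ··a··> q4, ··c··> q4
  q3 = d.a.0 | ··d··> q5
  q4 = 0\{b,d} | 0 | stopped
  q5 = a.0 | ··a··> q6
  q6 = 0 | stopped
Executing ab from P (initial set {p0}):
  step 1 (a): {p1, p2, p3}
  step 2 (b): {p5}
  P completes σ.
Executing ab from Q (initial set {q0}):
  step 1 (a): {q1, q2, q3}
  step 2 (b): ∅  — Q cannot continue

ab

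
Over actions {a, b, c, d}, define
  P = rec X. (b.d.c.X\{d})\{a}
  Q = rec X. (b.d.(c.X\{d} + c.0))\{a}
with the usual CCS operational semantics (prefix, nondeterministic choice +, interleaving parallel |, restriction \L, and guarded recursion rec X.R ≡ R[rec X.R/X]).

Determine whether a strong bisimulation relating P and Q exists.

P's transition system — 5 states:
  u0 = rec X. (b.d.c.X\{d})\{a} has moves -b-> u1
  u1 = (d.c.(rec X. (b.d.c.X\{d})\{a})\{d})\{a} has moves -d-> u2
  u2 = (c.(rec X. (b.d.c.X\{d})\{a})\{d})\{a} has moves -c-> u3
  u3 = (rec X. (b.d.c.X\{d})\{a})\{d}\{a} has moves -b-> u4
  u4 = (d.c.(rec X. (b.d.c.X\{d})\{a})\{d})\{a}\{d}\{a} has moves deadlocked
Q's transition system — 6 states:
  v0 = rec X. (b.d.(c.X\{d} + c.0))\{a} has moves -b-> v1
  v1 = (d.(c.(rec X. (b.d.(c.X\{d} + c.0))\{a})\{d} + c.0))\{a} has moves -d-> v2
  v2 = (c.(rec X. (b.d.(c.X\{d} + c.0))\{a})\{d} + c.0)\{a} has moves -c-> v3, -c-> v4
  v3 = (rec X. (b.d.(c.X\{d} + c.0))\{a})\{d}\{a} has moves -b-> v5
  v4 = 0\{a} has moves deadlocked
  v5 = (d.(c.(rec X. (b.d.(c.X\{d} + c.0))\{a})\{d} + c.0))\{a}\{d}\{a} has moves deadlocked
Coarsest stable partition (strong bisimilarity classes):
  B0 = {u0}
  B1 = {u1}
  B2 = {u2}
  B3 = {u3, v3}
  B4 = {u4, v4, v5}
  B5 = {v0}
  B6 = {v1}
  B7 = {v2}
u0 ∈ B0, v0 ∈ B5 → different blocks

NO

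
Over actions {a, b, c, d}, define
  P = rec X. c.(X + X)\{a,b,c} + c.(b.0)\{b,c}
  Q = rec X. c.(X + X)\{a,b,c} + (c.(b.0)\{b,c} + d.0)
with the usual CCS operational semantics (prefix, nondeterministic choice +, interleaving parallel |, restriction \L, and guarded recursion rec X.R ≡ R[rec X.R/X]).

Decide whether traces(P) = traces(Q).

P's transition system — 3 states:
  s0 = rec X. c.(X + X)\{a,b,c} + c.(b.0)\{b,c} | -c-> s1, -c-> s2
  s1 = ((rec X. c.(X + X)\{a,b,c} + c.(b.0)\{b,c}) + (rec X. c.(X + X)\{a,b,c} + c.(b.0)\{b,c}))\{a,b,c} | stopped
  s2 = (b.0)\{b,c} | stopped
Q's transition system — 5 states:
  t0 = rec X. c.(X + X)\{a,b,c} + (c.(b.0)\{b,c} + d.0) | -c-> t1, -c-> t2, -d-> t3
  t1 = ((rec X. c.(X + X)\{a,b,c} + (c.(b.0)\{b,c} + d.0)) + (rec X. c.(X + X)\{a,b,c} + (c.(b.0)\{b,c} + d.0)))\{a,b,c} | -d-> t4
  t2 = (b.0)\{b,c} | stopped
  t3 = 0 | stopped
  t4 = 0\{a,b,c} | stopped
Trace ⟨d⟩ through Q, begin at {t0}:
  step 1 (d): {t3}
  Q completes σ.
Trace ⟨d⟩ through P, begin at {s0}:
  step 1 (d): no successor for P

trace-distinct — witness ⟨d⟩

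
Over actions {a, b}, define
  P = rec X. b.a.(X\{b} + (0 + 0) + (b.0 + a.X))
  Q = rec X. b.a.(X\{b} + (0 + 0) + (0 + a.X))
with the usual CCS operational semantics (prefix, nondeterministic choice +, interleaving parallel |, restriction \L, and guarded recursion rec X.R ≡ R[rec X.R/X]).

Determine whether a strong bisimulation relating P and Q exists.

Reachable graph of P (4 states):
  u0 = rec X. b.a.(X\{b} + (0 + 0) + (b.0 + a.X)) :: ··b··> u1
  u1 = a.((rec X. b.a.(X\{b} + (0 + 0) + (b.0 + a.X)))\{b} + (0 + 0) + (b.0 + a.(rec X. b.a.(X\{b} + (0 + 0) + (b.0 + a.X))))) :: ··a··> u2
  u2 = (rec X. b.a.(X\{b} + (0 + 0) + (b.0 + a.X)))\{b} + (0 + 0) + (b.0 + a.(rec X. b.a.(X\{b} + (0 + 0) + (b.0 + a.X)))) :: ··a··> u0, ··b··> u3
  u3 = 0 :: (no moves)
Reachable graph of Q (3 states):
  v0 = rec X. b.a.(X\{b} + (0 + 0) + (0 + a.X)) :: ··b··> v1
  v1 = a.((rec X. b.a.(X\{b} + (0 + 0) + (0 + a.X)))\{b} + (0 + 0) + (0 + a.(rec X. b.a.(X\{b} + (0 + 0) + (0 + a.X))))) :: ··a··> v2
  v2 = (rec X. b.a.(X\{b} + (0 + 0) + (0 + a.X)))\{b} + (0 + 0) + (0 + a.(rec X. b.a.(X\{b} + (0 + 0) + (0 + a.X)))) :: ··a··> v0
Partition-refinement fixed point:
  B0 = {u0}
  B1 = {u1}
  B2 = {u2}
  B3 = {u3}
  B4 = {v0}
  B5 = {v1}
  B6 = {v2}
u0 ∈ B0, v0 ∈ B4 → different blocks

not bisimilar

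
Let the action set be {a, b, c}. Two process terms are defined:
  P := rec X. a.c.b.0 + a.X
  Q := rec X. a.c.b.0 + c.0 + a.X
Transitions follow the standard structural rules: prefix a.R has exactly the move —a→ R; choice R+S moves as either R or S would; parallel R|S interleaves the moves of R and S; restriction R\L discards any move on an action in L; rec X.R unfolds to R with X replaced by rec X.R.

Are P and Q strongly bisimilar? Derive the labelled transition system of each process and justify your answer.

not bisimilar

LTS(P): 4 reachable states
  s0 = rec X. a.c.b.0 + a.X has moves =a=> s0, =a=> s1
  s1 = c.b.0 has moves =c=> s2
  s2 = b.0 has moves =b=> s3
  s3 = 0 has moves ∅
LTS(Q): 4 reachable states
  t0 = rec X. a.c.b.0 + c.0 + a.X has moves =a=> t0, =a=> t1, =c=> t2
  t1 = c.b.0 has moves =c=> t3
  t2 = 0 has moves ∅
  t3 = b.0 has moves =b=> t2
Bisimilarity quotient blocks:
  B0 = {s0}
  B1 = {s1, t1}
  B2 = {s2, t3}
  B3 = {s3, t2}
  B4 = {t0}
s0 ∈ B0, t0 ∈ B4 → different blocks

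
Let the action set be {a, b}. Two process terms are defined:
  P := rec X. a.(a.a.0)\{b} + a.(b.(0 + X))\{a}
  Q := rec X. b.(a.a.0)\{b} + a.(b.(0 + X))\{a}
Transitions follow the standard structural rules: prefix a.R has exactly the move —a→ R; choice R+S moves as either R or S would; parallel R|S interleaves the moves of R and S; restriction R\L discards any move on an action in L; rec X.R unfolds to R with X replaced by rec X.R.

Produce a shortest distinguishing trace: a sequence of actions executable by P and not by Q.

Reachable graph of P (6 states):
  s0 = rec X. a.(a.a.0)\{b} + a.(b.(0 + X))\{a} → -a-> s1, -a-> s2
  s1 = (a.a.0)\{b} → -a-> s3
  s2 = (b.(0 + (rec X. a.(a.a.0)\{b} + a.(b.(0 + X))\{a})))\{a} → -b-> s4
  s3 = (a.0)\{b} → -a-> s5
  s4 = (0 + (rec X. a.(a.a.0)\{b} + a.(b.(0 + X))\{a}))\{a} → (no moves)
  s5 = 0\{b} → (no moves)
Reachable graph of Q (7 states):
  t0 = rec X. b.(a.a.0)\{b} + a.(b.(0 + X))\{a} → -a-> t1, -b-> t2
  t1 = (b.(0 + (rec X. b.(a.a.0)\{b} + a.(b.(0 + X))\{a})))\{a} → -b-> t3
  t2 = (a.a.0)\{b} → -a-> t4
  t3 = (0 + (rec X. b.(a.a.0)\{b} + a.(b.(0 + X))\{a}))\{a} → -b-> t5
  t4 = (a.0)\{b} → -a-> t6
  t5 = (a.a.0)\{b}\{a} → (no moves)
  t6 = 0\{b} → (no moves)
Executing aa from P (initial set {s0}):
  [1] a ⇒ {s1, s2}
  [2] a ⇒ {s3}
  P completes σ.
Executing aa from Q (initial set {t0}):
  [1] a ⇒ {t1}
  [2] a ⇒ ∅ (Q stuck)

aa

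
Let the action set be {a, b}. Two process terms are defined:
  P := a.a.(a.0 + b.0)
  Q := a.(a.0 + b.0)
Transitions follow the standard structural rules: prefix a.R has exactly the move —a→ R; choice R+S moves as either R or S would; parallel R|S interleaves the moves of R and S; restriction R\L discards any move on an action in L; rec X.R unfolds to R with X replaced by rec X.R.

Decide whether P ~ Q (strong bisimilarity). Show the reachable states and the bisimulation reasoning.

Reachable graph of P (4 states):
  m0 = a.a.(a.0 + b.0) ⊢ —a→ m1
  m1 = a.(a.0 + b.0) ⊢ —a→ m2
  m2 = a.0 + b.0 ⊢ —a→ m3, —b→ m3
  m3 = 0 ⊢ ∅
Reachable graph of Q (3 states):
  n0 = a.(a.0 + b.0) ⊢ —a→ n1
  n1 = a.0 + b.0 ⊢ —a→ n2, —b→ n2
  n2 = 0 ⊢ ∅
Coarsest stable partition (strong bisimilarity classes):
  B0 = {m0}
  B1 = {m1, n0}
  B2 = {m2, n1}
  B3 = {m3, n2}
m0 ∈ B0, n0 ∈ B1 → different blocks

NO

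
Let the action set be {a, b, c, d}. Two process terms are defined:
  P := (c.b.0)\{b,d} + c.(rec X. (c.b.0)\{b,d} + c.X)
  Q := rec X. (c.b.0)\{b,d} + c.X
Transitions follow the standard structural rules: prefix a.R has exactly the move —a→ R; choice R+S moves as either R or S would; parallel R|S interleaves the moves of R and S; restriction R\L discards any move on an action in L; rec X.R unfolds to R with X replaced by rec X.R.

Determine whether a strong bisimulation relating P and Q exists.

P ~ Q

LTS(P): 3 reachable states
  p0 = (c.b.0)\{b,d} + c.(rec X. (c.b.0)\{b,d} + c.X) → -c-> p1, -c-> p2
  p1 = (b.0)\{b,d} → deadlocked
  p2 = rec X. (c.b.0)\{b,d} + c.X → -c-> p1, -c-> p2
LTS(Q): 2 reachable states
  q0 = rec X. (c.b.0)\{b,d} + c.X → -c-> q0, -c-> q1
  q1 = (b.0)\{b,d} → deadlocked
Coarsest stable partition (strong bisimilarity classes):
  B0 = {p0, p2, q0}
  B1 = {p1, q1}
p0 ∈ B0, q0 ∈ B0 → same block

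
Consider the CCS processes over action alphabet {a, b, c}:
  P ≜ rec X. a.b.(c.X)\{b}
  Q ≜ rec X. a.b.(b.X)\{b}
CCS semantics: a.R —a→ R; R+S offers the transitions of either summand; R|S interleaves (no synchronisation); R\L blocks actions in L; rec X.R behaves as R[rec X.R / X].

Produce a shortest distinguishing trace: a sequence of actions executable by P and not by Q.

abc

Reachable graph of P (5 states):
  p0 = rec X. a.b.(c.X)\{b} ⊢ =a=> p1
  p1 = b.(c.(rec X. a.b.(c.X)\{b}))\{b} ⊢ =b=> p2
  p2 = (c.(rec X. a.b.(c.X)\{b}))\{b} ⊢ =c=> p3
  p3 = (rec X. a.b.(c.X)\{b})\{b} ⊢ =a=> p4
  p4 = (b.(c.(rec X. a.b.(c.X)\{b}))\{b})\{b} ⊢ ∅
Reachable graph of Q (3 states):
  q0 = rec X. a.b.(b.X)\{b} ⊢ =a=> q1
  q1 = b.(b.(rec X. a.b.(b.X)\{b}))\{b} ⊢ =b=> q2
  q2 = (b.(rec X. a.b.(b.X)\{b}))\{b} ⊢ ∅
Run σ = ⟨abc⟩ on P: start {p0}
  after a @ step 1: {p1}
  after b @ step 2: {p2}
  after c @ step 3: {p3}
  ✓ P
Run σ = ⟨abc⟩ on Q: start {q0}
  after a @ step 1: {q1}
  after b @ step 2: {q2}
  after c @ step 3: ∅ (Q stuck)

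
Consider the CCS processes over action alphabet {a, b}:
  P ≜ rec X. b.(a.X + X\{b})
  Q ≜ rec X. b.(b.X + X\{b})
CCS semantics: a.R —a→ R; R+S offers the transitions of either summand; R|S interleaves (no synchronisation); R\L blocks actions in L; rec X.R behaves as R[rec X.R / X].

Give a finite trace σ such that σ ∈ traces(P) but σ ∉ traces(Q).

Reachable graph of P (2 states):
  s0 = rec X. b.(a.X + X\{b}) | ··b··> s1
  s1 = a.(rec X. b.(a.X + X\{b})) + (rec X. b.(a.X + X\{b}))\{b} | ··a··> s0
Reachable graph of Q (2 states):
  t0 = rec X. b.(b.X + X\{b}) | ··b··> t1
  t1 = b.(rec X. b.(b.X + X\{b})) + (rec X. b.(b.X + X\{b}))\{b} | ··b··> t0
Executing ba from P (initial set {s0}):
  [1] b ⇒ {s1}
  [2] a ⇒ {s0}
  P completes σ.
Executing ba from Q (initial set {t0}):
  [1] b ⇒ {t1}
  [2] a ⇒ ∅  — Q cannot continue

ba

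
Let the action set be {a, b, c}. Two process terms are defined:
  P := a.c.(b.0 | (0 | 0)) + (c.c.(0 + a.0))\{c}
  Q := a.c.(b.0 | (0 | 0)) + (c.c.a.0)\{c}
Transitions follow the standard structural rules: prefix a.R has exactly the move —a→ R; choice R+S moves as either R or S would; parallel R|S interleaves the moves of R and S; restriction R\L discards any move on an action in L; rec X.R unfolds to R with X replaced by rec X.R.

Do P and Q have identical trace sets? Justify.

YES

Reachable graph of P (4 states):
  p0 = a.c.(b.0 | (0 | 0)) + (c.c.(0 + a.0))\{c} :: —a→ p1
  p1 = c.(b.0 | (0 | 0)) :: —c→ p2
  p2 = b.0 | (0 | 0) :: —b→ p3
  p3 = 0 | (0 | 0) :: (no moves)
Reachable graph of Q (4 states):
  q0 = a.c.(b.0 | (0 | 0)) + (c.c.a.0)\{c} :: —a→ q1
  q1 = c.(b.0 | (0 | 0)) :: —c→ q2
  q2 = b.0 | (0 | 0) :: —b→ q3
  q3 = 0 | (0 | 0) :: (no moves)
Bisimilarity quotient blocks:
  B0 = {p0, q0}
  B1 = {p1, q1}
  B2 = {p2, q2}
  B3 = {p3, q3}
p0 ∈ B0, q0 ∈ B0 → same block
Bisimilar ⇒ trace-equivalent.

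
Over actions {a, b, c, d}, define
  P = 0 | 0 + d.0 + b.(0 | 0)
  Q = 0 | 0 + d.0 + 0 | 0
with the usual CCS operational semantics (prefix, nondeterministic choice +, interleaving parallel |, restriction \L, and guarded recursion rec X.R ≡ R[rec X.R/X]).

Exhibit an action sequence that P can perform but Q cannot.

b

P's transition system — 3 states:
  p0 = 0 | 0 + d.0 + b.(0 | 0) | —b→ p1, —d→ p2
  p1 = 0 | 0 | (no moves)
  p2 = 0 | (no moves)
Q's transition system — 2 states:
  q0 = 0 | 0 + d.0 + 0 | 0 | —d→ q1
  q1 = 0 | (no moves)
Executing b from P (initial set {p0}):
  after b @ step 1: {p1}
  P completes σ.
Executing b from Q (initial set {q0}):
  after b @ step 1: ∅ (Q stuck)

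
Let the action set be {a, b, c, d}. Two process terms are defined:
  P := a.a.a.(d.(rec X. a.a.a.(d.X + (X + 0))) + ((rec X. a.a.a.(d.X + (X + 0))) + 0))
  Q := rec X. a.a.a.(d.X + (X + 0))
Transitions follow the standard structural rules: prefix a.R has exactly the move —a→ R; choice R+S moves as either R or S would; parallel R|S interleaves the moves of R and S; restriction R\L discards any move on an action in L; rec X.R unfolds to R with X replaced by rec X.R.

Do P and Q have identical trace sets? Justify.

trace-equivalent

P's transition system — 5 states:
  s0 = a.a.a.(d.(rec X. a.a.a.(d.X + (X + 0))) + ((rec X. a.a.a.(d.X + (X + 0))) + 0)) → -a-> s1
  s1 = a.a.(d.(rec X. a.a.a.(d.X + (X + 0))) + ((rec X. a.a.a.(d.X + (X + 0))) + 0)) → -a-> s2
  s2 = a.(d.(rec X. a.a.a.(d.X + (X + 0))) + ((rec X. a.a.a.(d.X + (X + 0))) + 0)) → -a-> s3
  s3 = d.(rec X. a.a.a.(d.X + (X + 0))) + ((rec X. a.a.a.(d.X + (X + 0))) + 0) → -a-> s1, -d-> s4
  s4 = rec X. a.a.a.(d.X + (X + 0)) → -a-> s1
Q's transition system — 4 states:
  t0 = rec X. a.a.a.(d.X + (X + 0)) → -a-> t1
  t1 = a.a.(d.(rec X. a.a.a.(d.X + (X + 0))) + ((rec X. a.a.a.(d.X + (X + 0))) + 0)) → -a-> t2
  t2 = a.(d.(rec X. a.a.a.(d.X + (X + 0))) + ((rec X. a.a.a.(d.X + (X + 0))) + 0)) → -a-> t3
  t3 = d.(rec X. a.a.a.(d.X + (X + 0))) + ((rec X. a.a.a.(d.X + (X + 0))) + 0) → -a-> t1, -d-> t0
Coarsest stable partition (strong bisimilarity classes):
  B0 = {s0, s4, t0}
  B1 = {s1, t1}
  B2 = {s2, t2}
  B3 = {s3, t3}
s0 ∈ B0, t0 ∈ B0 → same block
Bisimilar ⇒ trace-equivalent.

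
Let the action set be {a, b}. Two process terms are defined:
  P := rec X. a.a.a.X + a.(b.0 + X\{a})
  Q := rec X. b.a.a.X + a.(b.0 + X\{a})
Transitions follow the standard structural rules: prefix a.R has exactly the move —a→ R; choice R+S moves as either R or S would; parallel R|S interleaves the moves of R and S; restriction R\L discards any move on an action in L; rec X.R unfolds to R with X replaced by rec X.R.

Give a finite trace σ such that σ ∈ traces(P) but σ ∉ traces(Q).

Reachable graph of P (5 states):
  u0 = rec X. a.a.a.X + a.(b.0 + X\{a}) ⊢ —a→ u1, —a→ u2
  u1 = a.a.(rec X. a.a.a.X + a.(b.0 + X\{a})) ⊢ —a→ u3
  u2 = b.0 + (rec X. a.a.a.X + a.(b.0 + X\{a}))\{a} ⊢ —b→ u4
  u3 = a.(rec X. a.a.a.X + a.(b.0 + X\{a})) ⊢ —a→ u0
  u4 = 0 ⊢ ∅
Reachable graph of Q (6 states):
  v0 = rec X. b.a.a.X + a.(b.0 + X\{a}) ⊢ —a→ v1, —b→ v2
  v1 = b.0 + (rec X. b.a.a.X + a.(b.0 + X\{a}))\{a} ⊢ —b→ v3, —b→ v4
  v2 = a.a.(rec X. b.a.a.X + a.(b.0 + X\{a})) ⊢ —a→ v5
  v3 = (a.a.(rec X. b.a.a.X + a.(b.0 + X\{a})))\{a} ⊢ ∅
  v4 = 0 ⊢ ∅
  v5 = a.(rec X. b.a.a.X + a.(b.0 + X\{a})) ⊢ —a→ v0
Executing aa from P (initial set {u0}):
  step 1 (a): {u1, u2}
  step 2 (a): {u3}
  — P admits the full trace.
Executing aa from Q (initial set {v0}):
  step 1 (a): {v1}
  step 2 (a): no successor for Q

aa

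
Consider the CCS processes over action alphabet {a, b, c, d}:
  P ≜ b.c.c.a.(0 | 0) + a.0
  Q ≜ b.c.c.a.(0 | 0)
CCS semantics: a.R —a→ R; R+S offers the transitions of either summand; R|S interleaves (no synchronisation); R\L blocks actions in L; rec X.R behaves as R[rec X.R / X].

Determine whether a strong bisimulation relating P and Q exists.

Reachable graph of P (6 states):
  m0 = b.c.c.a.(0 | 0) + a.0 :: ··a··> m1, ··b··> m2
  m1 = 0 :: ∅
  m2 = c.c.a.(0 | 0) :: ··c··> m3
  m3 = c.a.(0 | 0) :: ··c··> m4
  m4 = a.(0 | 0) :: ··a··> m5
  m5 = 0 | 0 :: ∅
Reachable graph of Q (5 states):
  n0 = b.c.c.a.(0 | 0) :: ··b··> n1
  n1 = c.c.a.(0 | 0) :: ··c··> n2
  n2 = c.a.(0 | 0) :: ··c··> n3
  n3 = a.(0 | 0) :: ··a··> n4
  n4 = 0 | 0 :: ∅
Coarsest stable partition (strong bisimilarity classes):
  B0 = {m0}
  B1 = {m1, m5, n4}
  B2 = {m2, n1}
  B3 = {m3, n2}
  B4 = {m4, n3}
  B5 = {n0}
m0 ∈ B0, n0 ∈ B5 → different blocks

NO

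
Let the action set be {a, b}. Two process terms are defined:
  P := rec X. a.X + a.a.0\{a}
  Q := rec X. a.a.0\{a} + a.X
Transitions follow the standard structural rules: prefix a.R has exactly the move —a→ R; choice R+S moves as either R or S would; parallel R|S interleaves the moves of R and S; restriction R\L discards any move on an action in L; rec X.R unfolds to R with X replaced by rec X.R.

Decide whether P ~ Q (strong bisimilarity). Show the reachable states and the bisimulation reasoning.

bisimilar

Reachable graph of P (3 states):
  s0 = rec X. a.X + a.a.0\{a} has moves =a=> s0, =a=> s1
  s1 = a.0\{a} has moves =a=> s2
  s2 = 0\{a} has moves ∅
Reachable graph of Q (3 states):
  t0 = rec X. a.a.0\{a} + a.X has moves =a=> t0, =a=> t1
  t1 = a.0\{a} has moves =a=> t2
  t2 = 0\{a} has moves ∅
Coarsest stable partition (strong bisimilarity classes):
  B0 = {s0, t0}
  B1 = {s1, t1}
  B2 = {s2, t2}
s0 ∈ B0, t0 ∈ B0 → same block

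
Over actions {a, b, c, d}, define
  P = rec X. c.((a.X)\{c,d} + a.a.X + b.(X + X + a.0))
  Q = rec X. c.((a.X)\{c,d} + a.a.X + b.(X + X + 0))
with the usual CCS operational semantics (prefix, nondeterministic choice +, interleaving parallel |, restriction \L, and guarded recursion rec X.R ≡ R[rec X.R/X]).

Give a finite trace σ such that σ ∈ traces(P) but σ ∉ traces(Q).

cba

Reachable graph of P (6 states):
  s0 = rec X. c.((a.X)\{c,d} + a.a.X + b.(X + X + a.0)) ⊢ --c--▸ s1
  s1 = (a.(rec X. c.((a.X)\{c,d} + a.a.X + b.(X + X + a.0))))\{c,d} + a.a.(rec X. c.((a.X)\{c,d} + a.a.X + b.(X + X + a.0))) + b.((rec X. c.((a.X)\{c,d} + a.a.X + b.(X + X + a.0))) + (rec X. c.((a.X)\{c,d} + a.a.X + b.(X + X + a.0))) + a.0) ⊢ --a--▸ s2, --a--▸ s3, --b--▸ s4
  s2 = (rec X. c.((a.X)\{c,d} + a.a.X + b.(X + X + a.0)))\{c,d} ⊢ ·
  s3 = a.(rec X. c.((a.X)\{c,d} + a.a.X + b.(X + X + a.0))) ⊢ --a--▸ s0
  s4 = (rec X. c.((a.X)\{c,d} + a.a.X + b.(X + X + a.0))) + (rec X. c.((a.X)\{c,d} + a.a.X + b.(X + X + a.0))) + a.0 ⊢ --a--▸ s5, --c--▸ s1
  s5 = 0 ⊢ ·
Reachable graph of Q (5 states):
  t0 = rec X. c.((a.X)\{c,d} + a.a.X + b.(X + X + 0)) ⊢ --c--▸ t1
  t1 = (a.(rec X. c.((a.X)\{c,d} + a.a.X + b.(X + X + 0))))\{c,d} + a.a.(rec X. c.((a.X)\{c,d} + a.a.X + b.(X + X + 0))) + b.((rec X. c.((a.X)\{c,d} + a.a.X + b.(X + X + 0))) + (rec X. c.((a.X)\{c,d} + a.a.X + b.(X + X + 0))) + 0) ⊢ --a--▸ t2, --a--▸ t3, --b--▸ t4
  t2 = (rec X. c.((a.X)\{c,d} + a.a.X + b.(X + X + 0)))\{c,d} ⊢ ·
  t3 = a.(rec X. c.((a.X)\{c,d} + a.a.X + b.(X + X + 0))) ⊢ --a--▸ t0
  t4 = (rec X. c.((a.X)\{c,d} + a.a.X + b.(X + X + 0))) + (rec X. c.((a.X)\{c,d} + a.a.X + b.(X + X + 0))) + 0 ⊢ --c--▸ t1
Executing cba from P (initial set {s0}):
  step 1 (c): {s1}
  step 2 (b): {s4}
  step 3 (a): {s5}
  — P admits the full trace.
Executing cba from Q (initial set {t0}):
  step 1 (c): {t1}
  step 2 (b): {t4}
  step 3 (a): ∅ (Q stuck)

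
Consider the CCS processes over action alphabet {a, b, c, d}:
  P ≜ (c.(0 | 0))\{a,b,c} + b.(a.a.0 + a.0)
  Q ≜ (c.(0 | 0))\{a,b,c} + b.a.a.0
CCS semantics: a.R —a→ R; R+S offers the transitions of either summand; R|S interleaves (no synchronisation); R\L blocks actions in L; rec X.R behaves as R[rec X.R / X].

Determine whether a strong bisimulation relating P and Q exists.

not bisimilar

LTS(P): 4 reachable states
  p0 = (c.(0 | 0))\{a,b,c} + b.(a.a.0 + a.0) has moves —b→ p1
  p1 = a.a.0 + a.0 has moves —a→ p2, —a→ p3
  p2 = 0 has moves (no moves)
  p3 = a.0 has moves —a→ p2
LTS(Q): 4 reachable states
  q0 = (c.(0 | 0))\{a,b,c} + b.a.a.0 has moves —b→ q1
  q1 = a.a.0 has moves —a→ q2
  q2 = a.0 has moves —a→ q3
  q3 = 0 has moves (no moves)
Coarsest stable partition (strong bisimilarity classes):
  B0 = {p0}
  B1 = {p1}
  B2 = {p2, q3}
  B3 = {p3, q2}
  B4 = {q0}
  B5 = {q1}
p0 ∈ B0, q0 ∈ B4 → different blocks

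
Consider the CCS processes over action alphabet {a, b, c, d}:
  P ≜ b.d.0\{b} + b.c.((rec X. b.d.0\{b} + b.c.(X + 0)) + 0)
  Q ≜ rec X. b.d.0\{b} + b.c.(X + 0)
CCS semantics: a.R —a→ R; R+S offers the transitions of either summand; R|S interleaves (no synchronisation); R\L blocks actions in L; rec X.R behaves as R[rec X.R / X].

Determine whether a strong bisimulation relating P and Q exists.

P's transition system — 5 states:
  p0 = b.d.0\{b} + b.c.((rec X. b.d.0\{b} + b.c.(X + 0)) + 0) :: -b-> p1, -b-> p2
  p1 = c.((rec X. b.d.0\{b} + b.c.(X + 0)) + 0) :: -c-> p3
  p2 = d.0\{b} :: -d-> p4
  p3 = (rec X. b.d.0\{b} + b.c.(X + 0)) + 0 :: -b-> p1, -b-> p2
  p4 = 0\{b} :: (no moves)
Q's transition system — 5 states:
  q0 = rec X. b.d.0\{b} + b.c.(X + 0) :: -b-> q1, -b-> q2
  q1 = c.((rec X. b.d.0\{b} + b.c.(X + 0)) + 0) :: -c-> q3
  q2 = d.0\{b} :: -d-> q4
  q3 = (rec X. b.d.0\{b} + b.c.(X + 0)) + 0 :: -b-> q1, -b-> q2
  q4 = 0\{b} :: (no moves)
Bisimilarity quotient blocks:
  B0 = {p0, p3, q0, q3}
  B1 = {p1, q1}
  B2 = {p2, q2}
  B3 = {p4, q4}
p0 ∈ B0, q0 ∈ B0 → same block

P ~ Q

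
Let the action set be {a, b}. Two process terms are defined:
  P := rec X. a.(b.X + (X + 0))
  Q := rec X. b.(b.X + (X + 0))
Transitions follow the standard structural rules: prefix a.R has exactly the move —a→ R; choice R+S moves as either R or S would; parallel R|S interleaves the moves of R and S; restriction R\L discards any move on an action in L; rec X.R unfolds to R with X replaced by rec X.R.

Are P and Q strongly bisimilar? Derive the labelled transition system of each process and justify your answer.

P's transition system — 2 states:
  p0 = rec X. a.(b.X + (X + 0)) :: —a→ p1
  p1 = b.(rec X. a.(b.X + (X + 0))) + ((rec X. a.(b.X + (X + 0))) + 0) :: —a→ p1, —b→ p0
Q's transition system — 2 states:
  q0 = rec X. b.(b.X + (X + 0)) :: —b→ q1
  q1 = b.(rec X. b.(b.X + (X + 0))) + ((rec X. b.(b.X + (X + 0))) + 0) :: —b→ q0, —b→ q1
Partition-refinement fixed point:
  B0 = {p0}
  B1 = {p1}
  B2 = {q0, q1}
p0 ∈ B0, q0 ∈ B2 → different blocks

NO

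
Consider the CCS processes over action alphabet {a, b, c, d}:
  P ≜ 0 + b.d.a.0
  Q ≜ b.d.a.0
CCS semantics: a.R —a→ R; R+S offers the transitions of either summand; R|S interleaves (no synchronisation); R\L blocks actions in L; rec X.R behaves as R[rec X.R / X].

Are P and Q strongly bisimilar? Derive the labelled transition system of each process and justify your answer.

LTS(P): 4 reachable states
  u0 = 0 + b.d.a.0 ⊢ =b=> u1
  u1 = d.a.0 ⊢ =d=> u2
  u2 = a.0 ⊢ =a=> u3
  u3 = 0 ⊢ deadlocked
LTS(Q): 4 reachable states
  v0 = b.d.a.0 ⊢ =b=> v1
  v1 = d.a.0 ⊢ =d=> v2
  v2 = a.0 ⊢ =a=> v3
  v3 = 0 ⊢ deadlocked
Coarsest stable partition (strong bisimilarity classes):
  B0 = {u0, v0}
  B1 = {u1, v1}
  B2 = {u2, v2}
  B3 = {u3, v3}
u0 ∈ B0, v0 ∈ B0 → same block

YES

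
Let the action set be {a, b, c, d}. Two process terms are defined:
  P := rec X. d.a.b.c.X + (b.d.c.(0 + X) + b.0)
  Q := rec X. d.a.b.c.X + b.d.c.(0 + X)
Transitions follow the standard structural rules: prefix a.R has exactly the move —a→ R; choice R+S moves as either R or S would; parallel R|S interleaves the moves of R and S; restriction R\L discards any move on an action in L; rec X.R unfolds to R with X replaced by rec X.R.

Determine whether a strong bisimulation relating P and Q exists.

not bisimilar

LTS(P): 8 reachable states
  u0 = rec X. d.a.b.c.X + (b.d.c.(0 + X) + b.0) :: --b--▸ u1, --b--▸ u2, --d--▸ u3
  u1 = 0 :: ∅
  u2 = d.c.(0 + (rec X. d.a.b.c.X + (b.d.c.(0 + X) + b.0))) :: --d--▸ u4
  u3 = a.b.c.(rec X. d.a.b.c.X + (b.d.c.(0 + X) + b.0)) :: --a--▸ u5
  u4 = c.(0 + (rec X. d.a.b.c.X + (b.d.c.(0 + X) + b.0))) :: --c--▸ u6
  u5 = b.c.(rec X. d.a.b.c.X + (b.d.c.(0 + X) + b.0)) :: --b--▸ u7
  u6 = 0 + (rec X. d.a.b.c.X + (b.d.c.(0 + X) + b.0)) :: --b--▸ u1, --b--▸ u2, --d--▸ u3
  u7 = c.(rec X. d.a.b.c.X + (b.d.c.(0 + X) + b.0)) :: --c--▸ u0
LTS(Q): 7 reachable states
  v0 = rec X. d.a.b.c.X + b.d.c.(0 + X) :: --b--▸ v1, --d--▸ v2
  v1 = d.c.(0 + (rec X. d.a.b.c.X + b.d.c.(0 + X))) :: --d--▸ v3
  v2 = a.b.c.(rec X. d.a.b.c.X + b.d.c.(0 + X)) :: --a--▸ v4
  v3 = c.(0 + (rec X. d.a.b.c.X + b.d.c.(0 + X))) :: --c--▸ v5
  v4 = b.c.(rec X. d.a.b.c.X + b.d.c.(0 + X)) :: --b--▸ v6
  v5 = 0 + (rec X. d.a.b.c.X + b.d.c.(0 + X)) :: --b--▸ v1, --d--▸ v2
  v6 = c.(rec X. d.a.b.c.X + b.d.c.(0 + X)) :: --c--▸ v0
Bisimilarity quotient blocks:
  B0 = {u0, u6}
  B1 = {u3}
  B2 = {u5}
  B3 = {u4, u7}
  B4 = {u2}
  B5 = {u1}
  B6 = {v0, v5}
  B7 = {v2}
  B8 = {v4}
  B9 = {v3, v6}
  B10 = {v1}
u0 ∈ B0, v0 ∈ B6 → different blocks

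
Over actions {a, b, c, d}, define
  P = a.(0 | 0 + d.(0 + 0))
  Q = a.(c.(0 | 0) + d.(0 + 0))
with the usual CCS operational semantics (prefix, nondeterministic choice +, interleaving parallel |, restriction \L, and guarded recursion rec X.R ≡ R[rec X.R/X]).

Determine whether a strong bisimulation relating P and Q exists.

not bisimilar

LTS(P): 3 reachable states
  m0 = a.(0 | 0 + d.(0 + 0)) ⊢ —a→ m1
  m1 = 0 | 0 + d.(0 + 0) ⊢ —d→ m2
  m2 = 0 + 0 ⊢ deadlocked
LTS(Q): 4 reachable states
  n0 = a.(c.(0 | 0) + d.(0 + 0)) ⊢ —a→ n1
  n1 = c.(0 | 0) + d.(0 + 0) ⊢ —c→ n2, —d→ n3
  n2 = 0 | 0 ⊢ deadlocked
  n3 = 0 + 0 ⊢ deadlocked
Coarsest stable partition (strong bisimilarity classes):
  B0 = {m0}
  B1 = {m1}
  B2 = {m2, n2, n3}
  B3 = {n0}
  B4 = {n1}
m0 ∈ B0, n0 ∈ B3 → different blocks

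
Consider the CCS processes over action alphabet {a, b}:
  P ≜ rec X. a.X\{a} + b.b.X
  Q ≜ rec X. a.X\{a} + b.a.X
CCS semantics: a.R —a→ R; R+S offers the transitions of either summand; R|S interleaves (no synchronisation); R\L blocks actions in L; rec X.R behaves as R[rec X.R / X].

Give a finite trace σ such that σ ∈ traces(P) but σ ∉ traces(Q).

LTS(P): 4 reachable states
  s0 = rec X. a.X\{a} + b.b.X → =a=> s1, =b=> s2
  s1 = (rec X. a.X\{a} + b.b.X)\{a} → =b=> s3
  s2 = b.(rec X. a.X\{a} + b.b.X) → =b=> s0
  s3 = (b.(rec X. a.X\{a} + b.b.X))\{a} → =b=> s1
LTS(Q): 4 reachable states
  t0 = rec X. a.X\{a} + b.a.X → =a=> t1, =b=> t2
  t1 = (rec X. a.X\{a} + b.a.X)\{a} → =b=> t3
  t2 = a.(rec X. a.X\{a} + b.a.X) → =a=> t0
  t3 = (a.(rec X. a.X\{a} + b.a.X))\{a} → stopped
Trace ⟨bb⟩ through P, begin at {s0}:
  after b @ step 1: {s2}
  after b @ step 2: {s0}
  P completes σ.
Trace ⟨bb⟩ through Q, begin at {t0}:
  after b @ step 1: {t2}
  after b @ step 2: no successor for Q

bb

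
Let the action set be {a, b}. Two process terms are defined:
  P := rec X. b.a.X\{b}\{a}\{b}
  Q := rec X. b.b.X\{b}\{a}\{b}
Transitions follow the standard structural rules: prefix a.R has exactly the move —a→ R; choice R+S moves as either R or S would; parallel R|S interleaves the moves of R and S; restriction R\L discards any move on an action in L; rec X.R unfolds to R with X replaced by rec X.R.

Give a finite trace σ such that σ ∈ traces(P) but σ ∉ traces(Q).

ba

LTS(P): 3 reachable states
  u0 = rec X. b.a.X\{b}\{a}\{b} → --b--▸ u1
  u1 = a.(rec X. b.a.X\{b}\{a}\{b})\{b}\{a}\{b} → --a--▸ u2
  u2 = (rec X. b.a.X\{b}\{a}\{b})\{b}\{a}\{b} → ·
LTS(Q): 3 reachable states
  v0 = rec X. b.b.X\{b}\{a}\{b} → --b--▸ v1
  v1 = b.(rec X. b.b.X\{b}\{a}\{b})\{b}\{a}\{b} → --b--▸ v2
  v2 = (rec X. b.b.X\{b}\{a}\{b})\{b}\{a}\{b} → ·
Executing ba from P (initial set {u0}):
  [1] b ⇒ {u1}
  [2] a ⇒ {u2}
  — P admits the full trace.
Executing ba from Q (initial set {v0}):
  [1] b ⇒ {v1}
  [2] a ⇒ no successor for Q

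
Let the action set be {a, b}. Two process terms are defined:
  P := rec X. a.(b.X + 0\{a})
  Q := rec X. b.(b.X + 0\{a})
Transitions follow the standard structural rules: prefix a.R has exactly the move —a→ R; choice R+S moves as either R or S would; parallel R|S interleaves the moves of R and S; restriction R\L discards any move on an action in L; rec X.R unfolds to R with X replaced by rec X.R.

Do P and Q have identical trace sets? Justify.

P's transition system — 2 states:
  u0 = rec X. a.(b.X + 0\{a}) ⊢ =a=> u1
  u1 = b.(rec X. a.(b.X + 0\{a})) + 0\{a} ⊢ =b=> u0
Q's transition system — 2 states:
  v0 = rec X. b.(b.X + 0\{a}) ⊢ =b=> v1
  v1 = b.(rec X. b.(b.X + 0\{a})) + 0\{a} ⊢ =b=> v0
Trace ⟨a⟩ through P, begin at {u0}:
  after a @ step 1: {u1}
  ✓ P
Trace ⟨a⟩ through Q, begin at {v0}:
  after a @ step 1: ∅ (Q stuck)

NO — witness ⟨a⟩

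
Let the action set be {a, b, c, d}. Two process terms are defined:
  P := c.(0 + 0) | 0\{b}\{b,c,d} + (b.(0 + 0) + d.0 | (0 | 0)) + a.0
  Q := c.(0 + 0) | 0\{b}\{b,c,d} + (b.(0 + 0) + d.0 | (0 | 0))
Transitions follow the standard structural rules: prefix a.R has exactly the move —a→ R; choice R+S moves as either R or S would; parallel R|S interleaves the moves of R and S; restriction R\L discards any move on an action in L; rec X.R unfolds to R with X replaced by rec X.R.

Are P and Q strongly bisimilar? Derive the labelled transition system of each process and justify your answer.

P ≁ Q

Reachable graph of P (5 states):
  p0 = c.(0 + 0) | 0\{b}\{b,c,d} + (b.(0 + 0) + d.0 | (0 | 0)) + a.0 has moves --a--▸ p1, --b--▸ p2, --c--▸ p3, --d--▸ p4
  p1 = 0 has moves stopped
  p2 = 0 + 0 has moves stopped
  p3 = (0 + 0) | 0\{b}\{b,c,d} has moves stopped
  p4 = 0 | (0 | 0) has moves stopped
Reachable graph of Q (4 states):
  q0 = c.(0 + 0) | 0\{b}\{b,c,d} + (b.(0 + 0) + d.0 | (0 | 0)) has moves --b--▸ q1, --c--▸ q2, --d--▸ q3
  q1 = 0 + 0 has moves stopped
  q2 = (0 + 0) | 0\{b}\{b,c,d} has moves stopped
  q3 = 0 | (0 | 0) has moves stopped
Coarsest stable partition (strong bisimilarity classes):
  B0 = {p0}
  B1 = {p1, p2, p3, p4, q1, q2, q3}
  B2 = {q0}
p0 ∈ B0, q0 ∈ B2 → different blocks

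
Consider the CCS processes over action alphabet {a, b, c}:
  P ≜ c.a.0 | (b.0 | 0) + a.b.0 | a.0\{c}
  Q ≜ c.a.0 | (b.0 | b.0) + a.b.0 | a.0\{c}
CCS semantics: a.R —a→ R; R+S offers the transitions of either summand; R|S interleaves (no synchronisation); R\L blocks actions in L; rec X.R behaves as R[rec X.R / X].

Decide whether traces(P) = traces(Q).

NO — witness ⟨bb⟩

Reachable graph of P (11 states):
  p0 = c.a.0 | (b.0 | 0) + a.b.0 | a.0\{c} → --a--▸ p1, --a--▸ p2, --b--▸ p3, --c--▸ p4
  p1 = a.b.0 | 0\{c} → --a--▸ p5
  p2 = b.0 | a.0\{c} → --a--▸ p5, --b--▸ p6
  p3 = c.a.0 | (0 | 0) → --c--▸ p7
  p4 = a.0 | (b.0 | 0) → --a--▸ p8, --b--▸ p7
  p5 = b.0 | 0\{c} → --b--▸ p9
  p6 = 0 | a.0\{c} → --a--▸ p9
  p7 = a.0 | (0 | 0) → --a--▸ p10
  p8 = 0 | (b.0 | 0) → --b--▸ p10
  p9 = 0 | 0\{c} → stopped
  p10 = 0 | (0 | 0) → stopped
Reachable graph of Q (17 states):
  q0 = c.a.0 | (b.0 | b.0) + a.b.0 | a.0\{c} → --a--▸ q1, --a--▸ q2, --b--▸ q3, --b--▸ q4, --c--▸ q5
  q1 = a.b.0 | 0\{c} → --a--▸ q6
  q2 = b.0 | a.0\{c} → --a--▸ q6, --b--▸ q7
  q3 = c.a.0 | (0 | b.0) → --b--▸ q8, --c--▸ q9
  q4 = c.a.0 | (b.0 | 0) → --b--▸ q8, --c--▸ q10
  q5 = a.0 | (b.0 | b.0) → --a--▸ q11, --b--▸ q10, --b--▸ q9
  q6 = b.0 | 0\{c} → --b--▸ q12
  q7 = 0 | a.0\{c} → --a--▸ q12
  q8 = c.a.0 | (0 | 0) → --c--▸ q13
  q9 = a.0 | (0 | b.0) → --a--▸ q14, --b--▸ q13
  q10 = a.0 | (b.0 | 0) → --a--▸ q15, --b--▸ q13
  q11 = 0 | (b.0 | b.0) → --b--▸ q14, --b--▸ q15
  q12 = 0 | 0\{c} → stopped
  q13 = a.0 | (0 | 0) → --a--▸ q16
  q14 = 0 | (0 | b.0) → --b--▸ q16
  q15 = 0 | (b.0 | 0) → --b--▸ q16
  q16 = 0 | (0 | 0) → stopped
Run σ = ⟨bb⟩ on Q: start {q0}
  after b @ step 1: {q3, q4}
  after b @ step 2: {q8}
  — Q admits the full trace.
Run σ = ⟨bb⟩ on P: start {p0}
  after b @ step 1: {p3}
  after b @ step 2: no successor for P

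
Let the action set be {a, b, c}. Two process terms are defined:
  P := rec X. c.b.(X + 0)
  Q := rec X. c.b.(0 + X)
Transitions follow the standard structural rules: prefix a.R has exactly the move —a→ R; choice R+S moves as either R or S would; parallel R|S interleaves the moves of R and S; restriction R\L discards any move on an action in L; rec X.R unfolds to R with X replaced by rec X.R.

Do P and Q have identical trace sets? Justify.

YES

P's transition system — 3 states:
  p0 = rec X. c.b.(X + 0) :: —c→ p1
  p1 = b.((rec X. c.b.(X + 0)) + 0) :: —b→ p2
  p2 = (rec X. c.b.(X + 0)) + 0 :: —c→ p1
Q's transition system — 3 states:
  q0 = rec X. c.b.(0 + X) :: —c→ q1
  q1 = b.(0 + (rec X. c.b.(0 + X))) :: —b→ q2
  q2 = 0 + (rec X. c.b.(0 + X)) :: —c→ q1
Coarsest stable partition (strong bisimilarity classes):
  B0 = {p0, p2, q0, q2}
  B1 = {p1, q1}
p0 ∈ B0, q0 ∈ B0 → same block
Bisimilar ⇒ trace-equivalent.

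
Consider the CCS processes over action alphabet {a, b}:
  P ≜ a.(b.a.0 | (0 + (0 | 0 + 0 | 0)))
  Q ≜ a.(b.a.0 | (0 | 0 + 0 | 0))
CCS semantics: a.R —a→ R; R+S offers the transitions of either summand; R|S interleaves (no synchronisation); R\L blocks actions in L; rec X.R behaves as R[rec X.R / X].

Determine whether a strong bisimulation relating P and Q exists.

YES

LTS(P): 4 reachable states
  p0 = a.(b.a.0 | (0 + (0 | 0 + 0 | 0))) → -a-> p1
  p1 = b.a.0 | (0 + (0 | 0 + 0 | 0)) → -b-> p2
  p2 = a.0 | (0 + (0 | 0 + 0 | 0)) → -a-> p3
  p3 = 0 | (0 + (0 | 0 + 0 | 0)) → ·
LTS(Q): 4 reachable states
  q0 = a.(b.a.0 | (0 | 0 + 0 | 0)) → -a-> q1
  q1 = b.a.0 | (0 | 0 + 0 | 0) → -b-> q2
  q2 = a.0 | (0 | 0 + 0 | 0) → -a-> q3
  q3 = 0 | (0 | 0 + 0 | 0) → ·
Bisimilarity quotient blocks:
  B0 = {p0, q0}
  B1 = {p1, q1}
  B2 = {p2, q2}
  B3 = {p3, q3}
p0 ∈ B0, q0 ∈ B0 → same block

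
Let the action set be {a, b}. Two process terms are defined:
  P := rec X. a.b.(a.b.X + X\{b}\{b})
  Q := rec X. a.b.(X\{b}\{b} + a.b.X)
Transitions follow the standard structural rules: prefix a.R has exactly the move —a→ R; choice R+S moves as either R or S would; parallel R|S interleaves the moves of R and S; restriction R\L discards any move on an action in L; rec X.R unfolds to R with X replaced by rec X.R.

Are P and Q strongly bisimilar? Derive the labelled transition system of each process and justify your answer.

YES

LTS(P): 5 reachable states
  u0 = rec X. a.b.(a.b.X + X\{b}\{b}) ⊢ —a→ u1
  u1 = b.(a.b.(rec X. a.b.(a.b.X + X\{b}\{b})) + (rec X. a.b.(a.b.X + X\{b}\{b}))\{b}\{b}) ⊢ —b→ u2
  u2 = a.b.(rec X. a.b.(a.b.X + X\{b}\{b})) + (rec X. a.b.(a.b.X + X\{b}\{b}))\{b}\{b} ⊢ —a→ u3, —a→ u4
  u3 = (b.(a.b.(rec X. a.b.(a.b.X + X\{b}\{b})) + (rec X. a.b.(a.b.X + X\{b}\{b}))\{b}\{b}))\{b}\{b} ⊢ (no moves)
  u4 = b.(rec X. a.b.(a.b.X + X\{b}\{b})) ⊢ —b→ u0
LTS(Q): 5 reachable states
  v0 = rec X. a.b.(X\{b}\{b} + a.b.X) ⊢ —a→ v1
  v1 = b.((rec X. a.b.(X\{b}\{b} + a.b.X))\{b}\{b} + a.b.(rec X. a.b.(X\{b}\{b} + a.b.X))) ⊢ —b→ v2
  v2 = (rec X. a.b.(X\{b}\{b} + a.b.X))\{b}\{b} + a.b.(rec X. a.b.(X\{b}\{b} + a.b.X)) ⊢ —a→ v3, —a→ v4
  v3 = (b.((rec X. a.b.(X\{b}\{b} + a.b.X))\{b}\{b} + a.b.(rec X. a.b.(X\{b}\{b} + a.b.X))))\{b}\{b} ⊢ (no moves)
  v4 = b.(rec X. a.b.(X\{b}\{b} + a.b.X)) ⊢ —b→ v0
Coarsest stable partition (strong bisimilarity classes):
  B0 = {u0, v0}
  B1 = {u1, v1}
  B2 = {u2, v2}
  B3 = {u4, v4}
  B4 = {u3, v3}
u0 ∈ B0, v0 ∈ B0 → same block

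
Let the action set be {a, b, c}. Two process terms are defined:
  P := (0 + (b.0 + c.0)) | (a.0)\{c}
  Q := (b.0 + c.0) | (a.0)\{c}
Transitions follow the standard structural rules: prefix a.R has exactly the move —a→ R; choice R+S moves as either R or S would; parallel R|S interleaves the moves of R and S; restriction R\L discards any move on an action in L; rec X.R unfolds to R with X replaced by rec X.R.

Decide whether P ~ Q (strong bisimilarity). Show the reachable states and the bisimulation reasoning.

P ~ Q

Reachable graph of P (4 states):
  m0 = (0 + (b.0 + c.0)) | (a.0)\{c} | ··a··> m1, ··b··> m2, ··c··> m2
  m1 = (0 + (b.0 + c.0)) | 0\{c} | ··b··> m3, ··c··> m3
  m2 = 0 | (a.0)\{c} | ··a··> m3
  m3 = 0 | 0\{c} | stopped
Reachable graph of Q (4 states):
  n0 = (b.0 + c.0) | (a.0)\{c} | ··a··> n1, ··b··> n2, ··c··> n2
  n1 = (b.0 + c.0) | 0\{c} | ··b··> n3, ··c··> n3
  n2 = 0 | (a.0)\{c} | ··a··> n3
  n3 = 0 | 0\{c} | stopped
Partition-refinement fixed point:
  B0 = {m0, n0}
  B1 = {m2, n2}
  B2 = {m3, n3}
  B3 = {m1, n1}
m0 ∈ B0, n0 ∈ B0 → same block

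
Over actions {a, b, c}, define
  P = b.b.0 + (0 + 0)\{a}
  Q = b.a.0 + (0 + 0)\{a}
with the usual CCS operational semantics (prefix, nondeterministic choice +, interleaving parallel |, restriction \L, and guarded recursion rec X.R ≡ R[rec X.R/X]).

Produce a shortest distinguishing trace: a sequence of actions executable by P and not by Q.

bb

P's transition system — 3 states:
  s0 = b.b.0 + (0 + 0)\{a} ⊢ ··b··> s1
  s1 = b.0 ⊢ ··b··> s2
  s2 = 0 ⊢ deadlocked
Q's transition system — 3 states:
  t0 = b.a.0 + (0 + 0)\{a} ⊢ ··b··> t1
  t1 = a.0 ⊢ ··a··> t2
  t2 = 0 ⊢ deadlocked
Trace ⟨bb⟩ through P, begin at {s0}:
  step 1 (b): {s1}
  step 2 (b): {s2}
  — P admits the full trace.
Trace ⟨bb⟩ through Q, begin at {t0}:
  step 1 (b): {t1}
  step 2 (b): no successor for Q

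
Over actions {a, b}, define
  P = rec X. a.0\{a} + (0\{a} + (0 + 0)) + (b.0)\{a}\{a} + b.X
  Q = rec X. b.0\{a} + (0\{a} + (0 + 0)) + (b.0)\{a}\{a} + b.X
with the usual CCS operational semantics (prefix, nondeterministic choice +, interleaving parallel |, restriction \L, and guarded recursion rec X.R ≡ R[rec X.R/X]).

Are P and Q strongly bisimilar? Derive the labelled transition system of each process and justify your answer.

LTS(P): 3 reachable states
  u0 = rec X. a.0\{a} + (0\{a} + (0 + 0)) + (b.0)\{a}\{a} + b.X | -a-> u1, -b-> u0, -b-> u2
  u1 = 0\{a} | ·
  u2 = 0\{a}\{a} | ·
LTS(Q): 3 reachable states
  v0 = rec X. b.0\{a} + (0\{a} + (0 + 0)) + (b.0)\{a}\{a} + b.X | -b-> v0, -b-> v1, -b-> v2
  v1 = 0\{a} | ·
  v2 = 0\{a}\{a} | ·
Bisimilarity quotient blocks:
  B0 = {u0}
  B1 = {u1, u2, v1, v2}
  B2 = {v0}
u0 ∈ B0, v0 ∈ B2 → different blocks

NO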